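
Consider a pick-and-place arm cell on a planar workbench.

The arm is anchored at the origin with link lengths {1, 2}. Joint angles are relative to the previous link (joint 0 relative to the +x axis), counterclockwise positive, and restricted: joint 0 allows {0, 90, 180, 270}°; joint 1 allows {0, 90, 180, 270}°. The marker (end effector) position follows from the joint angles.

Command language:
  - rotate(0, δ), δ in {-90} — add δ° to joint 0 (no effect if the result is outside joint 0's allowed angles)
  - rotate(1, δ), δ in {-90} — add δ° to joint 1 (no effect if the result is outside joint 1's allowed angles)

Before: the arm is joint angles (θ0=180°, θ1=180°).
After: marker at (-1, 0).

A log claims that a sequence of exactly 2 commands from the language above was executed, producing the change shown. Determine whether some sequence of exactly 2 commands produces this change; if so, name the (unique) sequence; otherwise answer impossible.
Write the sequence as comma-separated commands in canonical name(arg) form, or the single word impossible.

t0: joint angles (θ0=180°, θ1=180°)
[1] after rotate(0, -90): joint angles (θ0=90°, θ1=180°)
[2] after rotate(0, -90): joint angles (θ0=0°, θ1=180°)
no other 2-command option fits: unique.

rotate(0, -90), rotate(0, -90)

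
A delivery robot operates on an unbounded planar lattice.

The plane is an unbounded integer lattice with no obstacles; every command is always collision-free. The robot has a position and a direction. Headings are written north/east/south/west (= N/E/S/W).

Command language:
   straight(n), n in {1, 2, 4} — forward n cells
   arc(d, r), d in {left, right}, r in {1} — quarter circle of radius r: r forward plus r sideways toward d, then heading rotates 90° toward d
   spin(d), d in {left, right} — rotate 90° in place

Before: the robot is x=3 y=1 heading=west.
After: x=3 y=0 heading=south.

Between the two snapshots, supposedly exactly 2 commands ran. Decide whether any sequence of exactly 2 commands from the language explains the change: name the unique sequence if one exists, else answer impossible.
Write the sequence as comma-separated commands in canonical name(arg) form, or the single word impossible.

spin(left), straight(1)

key: running straight(1) before spin(left) would end elsewhere — order is forced
start: x=3 y=1 heading=west
1. spin(left) → x=3 y=1 heading=south
2. straight(1) → x=3 y=0 heading=south
uniquely the one of 49 2-step routes that fits.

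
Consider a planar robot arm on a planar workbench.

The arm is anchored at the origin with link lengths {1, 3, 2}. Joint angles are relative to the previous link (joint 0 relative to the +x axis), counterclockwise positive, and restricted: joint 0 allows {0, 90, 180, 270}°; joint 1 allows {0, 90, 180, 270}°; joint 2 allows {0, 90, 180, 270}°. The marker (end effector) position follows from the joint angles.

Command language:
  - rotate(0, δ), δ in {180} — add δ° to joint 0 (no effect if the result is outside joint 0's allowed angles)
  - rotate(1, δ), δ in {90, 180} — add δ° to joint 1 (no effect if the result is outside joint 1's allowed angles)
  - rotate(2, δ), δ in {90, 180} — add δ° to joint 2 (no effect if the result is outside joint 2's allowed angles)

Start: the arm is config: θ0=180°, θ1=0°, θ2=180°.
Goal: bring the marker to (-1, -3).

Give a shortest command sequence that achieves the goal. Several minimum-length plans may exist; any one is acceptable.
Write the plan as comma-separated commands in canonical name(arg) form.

initial: config: θ0=180°, θ1=0°, θ2=180°
[1] after rotate(1, 180): config: θ0=180°, θ1=180°, θ2=180°
[2] after rotate(1, 90): config: θ0=180°, θ1=270°, θ2=180°
[3] after rotate(2, 90): config: θ0=180°, θ1=270°, θ2=270°
[4] after rotate(0, 180): config: θ0=0°, θ1=270°, θ2=270°
nothing shorter than 4 reaches the goal.

rotate(1, 180), rotate(1, 90), rotate(2, 90), rotate(0, 180)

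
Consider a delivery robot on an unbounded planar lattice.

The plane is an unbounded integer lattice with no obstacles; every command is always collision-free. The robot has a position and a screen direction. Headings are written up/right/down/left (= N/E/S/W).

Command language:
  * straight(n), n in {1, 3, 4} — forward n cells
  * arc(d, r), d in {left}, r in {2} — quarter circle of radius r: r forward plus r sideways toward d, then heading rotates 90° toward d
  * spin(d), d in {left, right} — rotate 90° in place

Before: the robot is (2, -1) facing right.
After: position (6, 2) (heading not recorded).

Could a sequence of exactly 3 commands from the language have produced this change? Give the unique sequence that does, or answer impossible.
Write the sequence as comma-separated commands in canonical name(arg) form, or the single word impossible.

key: order matters: swapping straight(4) and straight(3) lands elsewhere
initial: (2, -1) facing right
step 1 (straight(4)): (6, -1) facing right
step 2 (spin(left)): (6, -1) facing up
step 3 (straight(3)): (6, 2) facing up
no rival 3-sequence matches.

straight(4), spin(left), straight(3)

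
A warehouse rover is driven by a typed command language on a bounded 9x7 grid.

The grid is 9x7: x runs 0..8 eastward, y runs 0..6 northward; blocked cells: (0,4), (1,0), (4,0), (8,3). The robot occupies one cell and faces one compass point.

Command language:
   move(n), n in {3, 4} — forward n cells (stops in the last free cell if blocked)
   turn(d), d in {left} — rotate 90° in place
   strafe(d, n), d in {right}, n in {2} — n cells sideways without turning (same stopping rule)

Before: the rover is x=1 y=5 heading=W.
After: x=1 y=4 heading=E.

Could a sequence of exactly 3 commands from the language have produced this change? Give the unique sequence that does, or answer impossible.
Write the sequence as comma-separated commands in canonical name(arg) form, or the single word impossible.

impossible

no 3-step route produces this change.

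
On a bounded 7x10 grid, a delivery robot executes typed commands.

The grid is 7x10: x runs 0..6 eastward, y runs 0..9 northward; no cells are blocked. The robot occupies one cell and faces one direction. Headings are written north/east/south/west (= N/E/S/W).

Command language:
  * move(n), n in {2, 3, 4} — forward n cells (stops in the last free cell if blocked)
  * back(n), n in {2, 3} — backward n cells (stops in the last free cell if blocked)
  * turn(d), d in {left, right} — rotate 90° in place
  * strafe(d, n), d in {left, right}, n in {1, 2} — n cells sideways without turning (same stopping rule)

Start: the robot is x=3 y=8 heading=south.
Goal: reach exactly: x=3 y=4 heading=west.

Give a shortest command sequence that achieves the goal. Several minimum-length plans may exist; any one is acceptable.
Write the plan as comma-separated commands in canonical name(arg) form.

from: x=3 y=8 heading=south
step 1 (move(4)): x=3 y=4 heading=south
step 2 (turn(right)): x=3 y=4 heading=west
minimal: 2 command(s), checked below 2.

move(4), turn(right)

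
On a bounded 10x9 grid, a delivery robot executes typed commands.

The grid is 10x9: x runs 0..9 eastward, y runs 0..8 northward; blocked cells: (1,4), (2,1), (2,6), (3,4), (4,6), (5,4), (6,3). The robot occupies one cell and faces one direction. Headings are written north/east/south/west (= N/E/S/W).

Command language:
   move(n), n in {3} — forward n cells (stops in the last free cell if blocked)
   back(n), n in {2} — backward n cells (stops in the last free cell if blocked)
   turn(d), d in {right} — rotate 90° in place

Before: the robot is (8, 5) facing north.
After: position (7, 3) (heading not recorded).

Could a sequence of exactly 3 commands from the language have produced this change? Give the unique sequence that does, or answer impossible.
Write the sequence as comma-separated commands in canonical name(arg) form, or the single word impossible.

key: the second back(2) is stopped early by the blocked cell at (6,3)
t0: (8, 5) facing north
step 1 (back(2)): (8, 3) facing north
step 2 (turn(right)): (8, 3) facing east
step 3 (back(2)): (7, 3) facing east
no rival 3-sequence matches.

back(2), turn(right), back(2)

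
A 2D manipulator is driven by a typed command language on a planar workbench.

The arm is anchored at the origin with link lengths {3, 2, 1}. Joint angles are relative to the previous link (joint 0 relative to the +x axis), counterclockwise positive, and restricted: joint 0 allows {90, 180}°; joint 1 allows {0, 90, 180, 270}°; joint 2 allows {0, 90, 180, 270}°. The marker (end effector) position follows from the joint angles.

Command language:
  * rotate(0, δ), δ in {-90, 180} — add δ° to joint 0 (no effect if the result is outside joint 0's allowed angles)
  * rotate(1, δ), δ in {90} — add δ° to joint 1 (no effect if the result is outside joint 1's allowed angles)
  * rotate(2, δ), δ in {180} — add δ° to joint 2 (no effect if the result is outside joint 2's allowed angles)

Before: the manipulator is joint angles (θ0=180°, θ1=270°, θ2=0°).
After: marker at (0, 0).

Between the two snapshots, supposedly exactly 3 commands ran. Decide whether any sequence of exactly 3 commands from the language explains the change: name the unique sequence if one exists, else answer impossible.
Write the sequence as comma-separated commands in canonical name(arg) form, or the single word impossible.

start: joint angles (θ0=180°, θ1=270°, θ2=0°)
t=1 rotate(1, 90) ⇒ joint angles (θ0=180°, θ1=0°, θ2=0°)
t=2 rotate(1, 90) ⇒ joint angles (θ0=180°, θ1=90°, θ2=0°)
t=3 rotate(1, 90) ⇒ joint angles (θ0=180°, θ1=180°, θ2=0°)
no rival 3-sequence matches.

rotate(1, 90), rotate(1, 90), rotate(1, 90)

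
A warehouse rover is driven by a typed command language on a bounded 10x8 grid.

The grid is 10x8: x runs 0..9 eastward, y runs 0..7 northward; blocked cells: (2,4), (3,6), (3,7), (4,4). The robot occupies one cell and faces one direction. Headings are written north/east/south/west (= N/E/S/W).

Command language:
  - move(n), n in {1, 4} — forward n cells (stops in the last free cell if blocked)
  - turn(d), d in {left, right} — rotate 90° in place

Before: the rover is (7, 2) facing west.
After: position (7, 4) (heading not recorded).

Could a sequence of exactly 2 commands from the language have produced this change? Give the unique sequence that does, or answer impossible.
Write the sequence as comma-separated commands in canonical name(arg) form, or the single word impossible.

impossible

every 2-command combo misses the target.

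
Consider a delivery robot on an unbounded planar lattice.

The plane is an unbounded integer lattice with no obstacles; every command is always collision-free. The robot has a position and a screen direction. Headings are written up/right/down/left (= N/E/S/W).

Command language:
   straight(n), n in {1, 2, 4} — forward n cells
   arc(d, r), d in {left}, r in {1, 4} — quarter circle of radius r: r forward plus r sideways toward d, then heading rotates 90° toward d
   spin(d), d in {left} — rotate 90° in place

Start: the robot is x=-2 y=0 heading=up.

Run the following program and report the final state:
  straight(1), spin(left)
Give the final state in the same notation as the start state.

x=-2 y=1 heading=left

from: x=-2 y=0 heading=up
t=1 straight(1) ⇒ x=-2 y=1 heading=up
t=2 spin(left) ⇒ x=-2 y=1 heading=left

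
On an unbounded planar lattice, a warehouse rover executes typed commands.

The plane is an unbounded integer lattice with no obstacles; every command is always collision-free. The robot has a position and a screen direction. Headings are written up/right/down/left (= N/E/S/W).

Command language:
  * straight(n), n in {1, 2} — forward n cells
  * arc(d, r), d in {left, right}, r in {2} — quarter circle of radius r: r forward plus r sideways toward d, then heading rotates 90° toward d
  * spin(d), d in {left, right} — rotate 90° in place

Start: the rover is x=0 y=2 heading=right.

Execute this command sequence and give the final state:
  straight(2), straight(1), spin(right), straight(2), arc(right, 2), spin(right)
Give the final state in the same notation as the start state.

x=1 y=-2 heading=up

from: x=0 y=2 heading=right
step 1 (straight(2)): x=2 y=2 heading=right
step 2 (straight(1)): x=3 y=2 heading=right
step 3 (spin(right)): x=3 y=2 heading=down
step 4 (straight(2)): x=3 y=0 heading=down
step 5 (arc(right, 2)): x=1 y=-2 heading=left
step 6 (spin(right)): x=1 y=-2 heading=up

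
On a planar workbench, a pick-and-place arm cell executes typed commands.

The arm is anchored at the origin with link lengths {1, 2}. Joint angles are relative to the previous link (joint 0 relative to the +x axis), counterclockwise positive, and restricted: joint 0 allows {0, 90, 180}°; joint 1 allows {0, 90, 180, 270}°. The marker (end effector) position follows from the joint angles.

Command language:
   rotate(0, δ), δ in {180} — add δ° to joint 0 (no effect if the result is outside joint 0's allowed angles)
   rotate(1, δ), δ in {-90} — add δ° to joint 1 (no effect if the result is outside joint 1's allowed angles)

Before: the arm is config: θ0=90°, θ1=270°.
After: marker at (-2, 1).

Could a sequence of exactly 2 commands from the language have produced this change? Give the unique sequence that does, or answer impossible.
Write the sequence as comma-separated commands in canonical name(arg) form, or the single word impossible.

initial: config: θ0=90°, θ1=270°
t=1 rotate(1, -90) ⇒ config: θ0=90°, θ1=180°
t=2 rotate(1, -90) ⇒ config: θ0=90°, θ1=90°
all 4 alternatives checked — unique.

rotate(1, -90), rotate(1, -90)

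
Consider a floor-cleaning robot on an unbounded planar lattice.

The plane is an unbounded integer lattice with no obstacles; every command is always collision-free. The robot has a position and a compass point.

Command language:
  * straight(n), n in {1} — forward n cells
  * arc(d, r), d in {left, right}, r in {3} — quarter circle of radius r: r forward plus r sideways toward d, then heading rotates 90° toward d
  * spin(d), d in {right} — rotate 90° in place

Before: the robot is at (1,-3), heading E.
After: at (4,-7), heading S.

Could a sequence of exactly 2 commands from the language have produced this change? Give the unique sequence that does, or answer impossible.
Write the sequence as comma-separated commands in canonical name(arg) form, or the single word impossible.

arc(right, 3), straight(1)

key: running straight(1) before arc(right, 3) would end elsewhere — order is forced
initial: at (1,-3), heading E
step 1 (arc(right, 3)): at (4,-6), heading S
step 2 (straight(1)): at (4,-7), heading S
no other 2-command option fits: unique.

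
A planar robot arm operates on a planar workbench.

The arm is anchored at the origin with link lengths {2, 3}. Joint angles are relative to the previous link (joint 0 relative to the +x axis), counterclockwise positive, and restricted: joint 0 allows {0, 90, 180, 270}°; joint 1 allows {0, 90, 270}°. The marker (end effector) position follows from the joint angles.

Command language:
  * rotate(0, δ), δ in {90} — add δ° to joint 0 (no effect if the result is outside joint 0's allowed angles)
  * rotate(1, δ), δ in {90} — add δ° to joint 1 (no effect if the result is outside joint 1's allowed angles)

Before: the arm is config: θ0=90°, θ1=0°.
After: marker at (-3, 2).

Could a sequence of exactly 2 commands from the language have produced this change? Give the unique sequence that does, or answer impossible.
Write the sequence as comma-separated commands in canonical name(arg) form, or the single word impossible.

begin: config: θ0=90°, θ1=0°
[1] after rotate(1, 90): config: θ0=90°, θ1=90°
[2] after rotate(1, 90): config: θ0=90°, θ1=90°
all 4 alternatives checked — unique.

rotate(1, 90), rotate(1, 90)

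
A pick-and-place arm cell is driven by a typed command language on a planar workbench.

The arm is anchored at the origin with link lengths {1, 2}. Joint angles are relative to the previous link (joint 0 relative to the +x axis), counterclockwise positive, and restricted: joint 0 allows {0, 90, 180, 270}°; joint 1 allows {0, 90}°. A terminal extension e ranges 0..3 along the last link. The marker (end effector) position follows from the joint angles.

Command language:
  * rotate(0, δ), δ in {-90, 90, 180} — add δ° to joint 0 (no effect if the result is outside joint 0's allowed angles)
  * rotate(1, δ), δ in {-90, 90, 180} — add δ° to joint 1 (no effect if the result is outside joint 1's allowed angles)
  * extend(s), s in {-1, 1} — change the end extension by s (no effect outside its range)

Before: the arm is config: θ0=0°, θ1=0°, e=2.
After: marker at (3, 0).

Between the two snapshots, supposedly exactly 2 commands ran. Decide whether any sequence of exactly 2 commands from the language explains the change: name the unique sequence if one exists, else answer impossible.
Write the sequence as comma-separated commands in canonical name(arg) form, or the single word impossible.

initial: config: θ0=0°, θ1=0°, e=2
t=1 extend(-1) ⇒ config: θ0=0°, θ1=0°, e=1
t=2 extend(-1) ⇒ config: θ0=0°, θ1=0°, e=0
all 64 alternatives checked — unique.

extend(-1), extend(-1)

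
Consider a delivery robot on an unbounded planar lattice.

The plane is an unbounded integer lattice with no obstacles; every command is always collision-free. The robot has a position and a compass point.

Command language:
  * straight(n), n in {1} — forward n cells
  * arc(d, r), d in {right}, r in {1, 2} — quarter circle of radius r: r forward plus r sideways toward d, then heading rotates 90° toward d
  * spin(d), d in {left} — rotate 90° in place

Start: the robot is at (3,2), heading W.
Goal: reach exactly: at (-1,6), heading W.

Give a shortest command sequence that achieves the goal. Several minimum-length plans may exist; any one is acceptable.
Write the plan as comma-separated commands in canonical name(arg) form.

arc(right, 2), spin(left), arc(right, 2), spin(left)

t0: at (3,2), heading W
[1] after arc(right, 2): at (1,4), heading N
[2] after spin(left): at (1,4), heading W
[3] after arc(right, 2): at (-1,6), heading N
[4] after spin(left): at (-1,6), heading W
nothing shorter than 4 reaches the goal.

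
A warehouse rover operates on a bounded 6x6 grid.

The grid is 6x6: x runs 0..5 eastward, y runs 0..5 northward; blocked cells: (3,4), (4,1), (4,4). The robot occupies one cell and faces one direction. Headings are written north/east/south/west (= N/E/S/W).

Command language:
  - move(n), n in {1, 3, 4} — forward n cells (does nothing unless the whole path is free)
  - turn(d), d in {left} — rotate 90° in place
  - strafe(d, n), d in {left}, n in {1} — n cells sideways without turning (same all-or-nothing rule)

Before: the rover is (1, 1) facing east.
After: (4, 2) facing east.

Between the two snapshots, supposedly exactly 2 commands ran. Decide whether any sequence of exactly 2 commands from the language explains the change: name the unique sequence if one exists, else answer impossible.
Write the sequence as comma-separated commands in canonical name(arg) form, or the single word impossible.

strafe(left, 1), move(3)

key: running move(3) before strafe(left, 1) would end elsewhere — order is forced
initial: (1, 1) facing east
step 1 (strafe(left, 1)): (1, 2) facing east
step 2 (move(3)): (4, 2) facing east
all 25 alternatives checked — unique.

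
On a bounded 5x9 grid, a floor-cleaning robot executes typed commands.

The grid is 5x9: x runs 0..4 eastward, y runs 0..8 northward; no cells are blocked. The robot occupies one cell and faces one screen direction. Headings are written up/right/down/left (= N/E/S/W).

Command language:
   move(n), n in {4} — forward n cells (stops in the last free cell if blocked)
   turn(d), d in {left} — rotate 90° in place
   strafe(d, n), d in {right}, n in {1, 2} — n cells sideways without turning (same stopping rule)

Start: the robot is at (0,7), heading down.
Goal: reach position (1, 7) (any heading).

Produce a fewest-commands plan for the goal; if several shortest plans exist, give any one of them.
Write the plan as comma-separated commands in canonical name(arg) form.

turn(left), turn(left), strafe(right, 1)

start: at (0,7), heading down
t=1 turn(left) ⇒ at (0,7), heading right
t=2 turn(left) ⇒ at (0,7), heading up
t=3 strafe(right, 1) ⇒ at (1,7), heading up
shorter routes all fall short; 3 is best.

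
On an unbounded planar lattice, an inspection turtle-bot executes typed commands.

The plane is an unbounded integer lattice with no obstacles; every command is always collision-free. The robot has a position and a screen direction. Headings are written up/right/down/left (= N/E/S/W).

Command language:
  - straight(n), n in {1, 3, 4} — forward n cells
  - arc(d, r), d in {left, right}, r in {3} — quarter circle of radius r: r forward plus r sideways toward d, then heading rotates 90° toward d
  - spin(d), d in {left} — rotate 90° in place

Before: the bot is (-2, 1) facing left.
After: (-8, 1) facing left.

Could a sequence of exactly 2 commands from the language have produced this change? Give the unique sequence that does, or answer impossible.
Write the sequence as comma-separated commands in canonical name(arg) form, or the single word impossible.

key: still facing W at the end — nothing in the sequence rotates
initial: (-2, 1) facing left
step 1 (straight(3)): (-5, 1) facing left
step 2 (straight(3)): (-8, 1) facing left
uniquely the one of 36 2-step routes that fits.

straight(3), straight(3)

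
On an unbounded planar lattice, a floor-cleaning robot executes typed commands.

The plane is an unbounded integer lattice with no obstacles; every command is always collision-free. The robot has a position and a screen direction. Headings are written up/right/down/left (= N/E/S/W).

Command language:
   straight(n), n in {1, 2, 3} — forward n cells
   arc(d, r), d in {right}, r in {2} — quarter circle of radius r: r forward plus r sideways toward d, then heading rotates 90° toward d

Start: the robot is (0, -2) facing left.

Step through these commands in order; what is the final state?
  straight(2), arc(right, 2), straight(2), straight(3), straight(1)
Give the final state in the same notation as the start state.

begin: (0, -2) facing left
1. straight(2) → (-2, -2) facing left
2. arc(right, 2) → (-4, 0) facing up
3. straight(2) → (-4, 2) facing up
4. straight(3) → (-4, 5) facing up
5. straight(1) → (-4, 6) facing up

(-4, 6) facing up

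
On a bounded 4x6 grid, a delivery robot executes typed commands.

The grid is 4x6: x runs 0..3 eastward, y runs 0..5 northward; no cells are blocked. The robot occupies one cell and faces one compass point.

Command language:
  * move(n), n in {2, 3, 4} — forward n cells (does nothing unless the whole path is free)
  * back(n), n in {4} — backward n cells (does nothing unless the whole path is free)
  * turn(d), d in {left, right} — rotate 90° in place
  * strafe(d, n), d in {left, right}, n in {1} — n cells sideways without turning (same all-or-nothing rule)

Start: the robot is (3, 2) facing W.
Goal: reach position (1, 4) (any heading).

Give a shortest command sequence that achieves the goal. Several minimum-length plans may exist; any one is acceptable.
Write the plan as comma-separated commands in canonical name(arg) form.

from: (3, 2) facing W
1. move(2) → (1, 2) facing W
2. turn(right) → (1, 2) facing N
3. move(2) → (1, 4) facing N
no 2-step plan works, so 3 is optimal.

move(2), turn(right), move(2)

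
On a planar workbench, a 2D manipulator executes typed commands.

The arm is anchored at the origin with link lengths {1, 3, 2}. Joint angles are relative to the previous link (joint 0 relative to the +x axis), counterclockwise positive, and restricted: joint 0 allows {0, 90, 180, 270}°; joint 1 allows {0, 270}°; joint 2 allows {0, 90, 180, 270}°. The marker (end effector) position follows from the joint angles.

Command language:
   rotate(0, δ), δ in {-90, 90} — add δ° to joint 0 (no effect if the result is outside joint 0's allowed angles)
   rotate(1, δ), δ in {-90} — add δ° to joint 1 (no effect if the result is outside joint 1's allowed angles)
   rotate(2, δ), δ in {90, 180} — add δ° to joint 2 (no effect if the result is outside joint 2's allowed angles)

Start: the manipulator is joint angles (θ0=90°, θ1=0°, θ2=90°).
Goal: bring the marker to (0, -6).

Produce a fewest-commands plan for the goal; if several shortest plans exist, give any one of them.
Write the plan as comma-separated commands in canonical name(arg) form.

rotate(2, 180), rotate(2, 90), rotate(0, -90), rotate(0, -90)

start: joint angles (θ0=90°, θ1=0°, θ2=90°)
step 1 (rotate(2, 180)): joint angles (θ0=90°, θ1=0°, θ2=270°)
step 2 (rotate(2, 90)): joint angles (θ0=90°, θ1=0°, θ2=0°)
step 3 (rotate(0, -90)): joint angles (θ0=0°, θ1=0°, θ2=0°)
step 4 (rotate(0, -90)): joint angles (θ0=270°, θ1=0°, θ2=0°)
minimal: 4 command(s), checked below 4.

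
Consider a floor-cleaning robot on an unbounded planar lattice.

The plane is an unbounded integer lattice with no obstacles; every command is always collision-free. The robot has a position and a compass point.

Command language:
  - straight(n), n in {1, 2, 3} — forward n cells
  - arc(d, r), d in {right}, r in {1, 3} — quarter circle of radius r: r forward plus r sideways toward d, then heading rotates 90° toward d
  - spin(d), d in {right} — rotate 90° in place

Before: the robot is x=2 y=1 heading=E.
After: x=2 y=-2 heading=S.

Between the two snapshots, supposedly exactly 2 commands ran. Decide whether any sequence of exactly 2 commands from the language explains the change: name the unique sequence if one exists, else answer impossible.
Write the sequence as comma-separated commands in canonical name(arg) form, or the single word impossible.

spin(right), straight(3)

key: running straight(3) before spin(right) would end elsewhere — order is forced
from: x=2 y=1 heading=E
1. spin(right) → x=2 y=1 heading=S
2. straight(3) → x=2 y=-2 heading=S
no rival 2-sequence matches.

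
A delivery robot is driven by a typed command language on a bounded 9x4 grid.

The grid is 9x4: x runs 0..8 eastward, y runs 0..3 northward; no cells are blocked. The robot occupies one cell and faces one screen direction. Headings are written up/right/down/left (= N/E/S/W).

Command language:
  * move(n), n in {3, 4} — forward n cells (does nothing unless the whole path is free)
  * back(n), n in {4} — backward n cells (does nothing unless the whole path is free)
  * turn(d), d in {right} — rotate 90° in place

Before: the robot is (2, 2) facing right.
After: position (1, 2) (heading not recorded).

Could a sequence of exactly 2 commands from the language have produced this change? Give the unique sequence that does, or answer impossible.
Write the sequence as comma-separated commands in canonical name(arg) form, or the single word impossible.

move(3), back(4)

key: order matters: swapping move(3) and back(4) lands elsewhere
initial: (2, 2) facing right
[1] after move(3): (5, 2) facing right
[2] after back(4): (1, 2) facing right
no rival 2-sequence matches.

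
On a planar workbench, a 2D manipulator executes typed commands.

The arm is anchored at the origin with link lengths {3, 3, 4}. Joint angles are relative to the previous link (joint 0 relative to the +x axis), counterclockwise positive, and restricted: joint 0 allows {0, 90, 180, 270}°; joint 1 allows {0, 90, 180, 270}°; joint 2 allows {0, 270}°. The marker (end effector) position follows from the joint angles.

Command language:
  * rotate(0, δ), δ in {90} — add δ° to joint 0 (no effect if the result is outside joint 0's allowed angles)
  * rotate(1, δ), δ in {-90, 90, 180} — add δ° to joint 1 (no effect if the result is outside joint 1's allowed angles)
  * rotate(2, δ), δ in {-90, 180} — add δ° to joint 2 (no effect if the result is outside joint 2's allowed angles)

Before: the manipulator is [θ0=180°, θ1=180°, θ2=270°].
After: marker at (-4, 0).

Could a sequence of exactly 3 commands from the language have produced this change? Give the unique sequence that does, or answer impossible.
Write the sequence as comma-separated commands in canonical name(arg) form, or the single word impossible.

rotate(0, 90), rotate(0, 90), rotate(0, 90)

t0: [θ0=180°, θ1=180°, θ2=270°]
step 1 (rotate(0, 90)): [θ0=270°, θ1=180°, θ2=270°]
step 2 (rotate(0, 90)): [θ0=0°, θ1=180°, θ2=270°]
step 3 (rotate(0, 90)): [θ0=90°, θ1=180°, θ2=270°]
no rival 3-sequence matches.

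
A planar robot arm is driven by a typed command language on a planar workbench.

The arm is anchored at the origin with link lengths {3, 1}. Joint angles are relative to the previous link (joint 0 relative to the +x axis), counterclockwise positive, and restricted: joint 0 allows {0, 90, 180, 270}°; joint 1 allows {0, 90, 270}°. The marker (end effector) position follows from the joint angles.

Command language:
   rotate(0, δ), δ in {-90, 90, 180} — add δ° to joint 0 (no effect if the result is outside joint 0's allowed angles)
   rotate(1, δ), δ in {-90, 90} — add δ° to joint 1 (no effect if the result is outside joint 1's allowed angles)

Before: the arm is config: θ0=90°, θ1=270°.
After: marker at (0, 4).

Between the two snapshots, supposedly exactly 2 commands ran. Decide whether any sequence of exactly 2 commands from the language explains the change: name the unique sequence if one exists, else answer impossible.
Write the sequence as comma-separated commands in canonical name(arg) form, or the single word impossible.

key: order matters: swapping rotate(1, -90) and rotate(1, 90) lands elsewhere
initial: config: θ0=90°, θ1=270°
1. rotate(1, -90) → config: θ0=90°, θ1=270°
2. rotate(1, 90) → config: θ0=90°, θ1=0°
all 25 alternatives checked — unique.

rotate(1, -90), rotate(1, 90)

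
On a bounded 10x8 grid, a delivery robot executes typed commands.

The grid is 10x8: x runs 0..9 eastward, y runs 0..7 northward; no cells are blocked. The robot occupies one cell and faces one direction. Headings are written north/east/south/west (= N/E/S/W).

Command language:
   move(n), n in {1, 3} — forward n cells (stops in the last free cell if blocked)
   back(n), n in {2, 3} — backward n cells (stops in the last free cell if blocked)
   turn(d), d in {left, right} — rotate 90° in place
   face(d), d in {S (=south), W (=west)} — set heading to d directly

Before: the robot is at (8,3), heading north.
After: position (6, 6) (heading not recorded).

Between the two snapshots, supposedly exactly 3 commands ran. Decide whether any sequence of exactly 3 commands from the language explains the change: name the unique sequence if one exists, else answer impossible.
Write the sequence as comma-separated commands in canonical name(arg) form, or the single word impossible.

key: order matters: swapping move(3) and back(2) lands elsewhere
from: at (8,3), heading north
t=1 move(3) ⇒ at (8,6), heading north
t=2 turn(right) ⇒ at (8,6), heading east
t=3 back(2) ⇒ at (6,6), heading east
uniquely the one of 512 3-step routes that fits.

move(3), turn(right), back(2)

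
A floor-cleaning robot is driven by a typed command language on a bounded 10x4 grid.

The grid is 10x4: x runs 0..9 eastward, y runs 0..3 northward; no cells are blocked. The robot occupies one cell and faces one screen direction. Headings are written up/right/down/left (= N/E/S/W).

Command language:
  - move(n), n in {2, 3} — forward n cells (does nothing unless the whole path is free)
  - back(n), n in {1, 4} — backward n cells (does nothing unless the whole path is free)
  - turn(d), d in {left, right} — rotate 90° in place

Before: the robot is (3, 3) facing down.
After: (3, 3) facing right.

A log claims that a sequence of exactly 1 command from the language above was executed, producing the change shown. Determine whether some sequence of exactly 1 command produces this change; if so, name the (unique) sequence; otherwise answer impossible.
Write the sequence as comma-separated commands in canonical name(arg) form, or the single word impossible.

turn(left)

key: (3,3) unchanged — the single command moves nothing
initial: (3, 3) facing down
t=1 turn(left) ⇒ (3, 3) facing right
no rival 1-sequence matches.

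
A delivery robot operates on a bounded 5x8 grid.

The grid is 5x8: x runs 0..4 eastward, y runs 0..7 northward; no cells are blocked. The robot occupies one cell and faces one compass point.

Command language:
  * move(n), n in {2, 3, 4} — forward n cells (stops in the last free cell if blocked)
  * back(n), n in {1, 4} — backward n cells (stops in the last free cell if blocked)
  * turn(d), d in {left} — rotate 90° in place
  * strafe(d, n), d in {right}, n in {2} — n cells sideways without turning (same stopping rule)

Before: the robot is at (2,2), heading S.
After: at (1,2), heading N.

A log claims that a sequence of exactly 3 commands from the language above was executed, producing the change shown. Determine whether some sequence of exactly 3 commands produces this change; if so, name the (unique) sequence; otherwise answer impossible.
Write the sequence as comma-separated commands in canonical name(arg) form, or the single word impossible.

turn(left), back(1), turn(left)

key: position moved to (1,2) AND the heading swung to N — translation plus rotation needed
start: at (2,2), heading S
t=1 turn(left) ⇒ at (2,2), heading E
t=2 back(1) ⇒ at (1,2), heading E
t=3 turn(left) ⇒ at (1,2), heading N
no rival 3-sequence matches.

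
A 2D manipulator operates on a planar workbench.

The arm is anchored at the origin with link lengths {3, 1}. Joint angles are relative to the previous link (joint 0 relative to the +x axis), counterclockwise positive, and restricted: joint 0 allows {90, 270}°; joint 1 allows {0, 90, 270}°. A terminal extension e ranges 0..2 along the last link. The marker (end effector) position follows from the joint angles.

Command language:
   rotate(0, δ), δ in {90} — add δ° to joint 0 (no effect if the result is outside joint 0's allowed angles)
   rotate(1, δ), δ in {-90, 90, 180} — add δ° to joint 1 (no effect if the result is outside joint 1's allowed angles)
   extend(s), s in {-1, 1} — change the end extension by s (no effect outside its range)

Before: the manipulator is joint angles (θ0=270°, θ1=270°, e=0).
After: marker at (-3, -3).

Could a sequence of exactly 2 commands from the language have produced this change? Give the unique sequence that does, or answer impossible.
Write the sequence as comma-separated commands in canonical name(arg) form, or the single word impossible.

extend(1), extend(1)

from: joint angles (θ0=270°, θ1=270°, e=0)
t=1 extend(1) ⇒ joint angles (θ0=270°, θ1=270°, e=1)
t=2 extend(1) ⇒ joint angles (θ0=270°, θ1=270°, e=2)
all 36 alternatives checked — unique.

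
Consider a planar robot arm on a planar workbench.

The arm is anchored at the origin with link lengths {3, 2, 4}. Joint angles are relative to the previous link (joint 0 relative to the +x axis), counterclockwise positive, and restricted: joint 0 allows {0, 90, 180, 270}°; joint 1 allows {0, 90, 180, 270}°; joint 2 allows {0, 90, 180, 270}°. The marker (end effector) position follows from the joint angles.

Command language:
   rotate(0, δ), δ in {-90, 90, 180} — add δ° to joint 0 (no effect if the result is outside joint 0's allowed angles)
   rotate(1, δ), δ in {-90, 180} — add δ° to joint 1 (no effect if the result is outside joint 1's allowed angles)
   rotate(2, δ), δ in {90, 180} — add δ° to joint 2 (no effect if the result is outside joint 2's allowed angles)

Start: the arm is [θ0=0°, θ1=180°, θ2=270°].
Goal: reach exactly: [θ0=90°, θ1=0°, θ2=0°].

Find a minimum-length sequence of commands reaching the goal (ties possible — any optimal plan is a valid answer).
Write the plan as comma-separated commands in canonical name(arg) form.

initial: [θ0=0°, θ1=180°, θ2=270°]
[1] after rotate(1, 180): [θ0=0°, θ1=0°, θ2=270°]
[2] after rotate(0, 90): [θ0=90°, θ1=0°, θ2=270°]
[3] after rotate(2, 90): [θ0=90°, θ1=0°, θ2=0°]
nothing shorter than 3 reaches the goal.

rotate(1, 180), rotate(0, 90), rotate(2, 90)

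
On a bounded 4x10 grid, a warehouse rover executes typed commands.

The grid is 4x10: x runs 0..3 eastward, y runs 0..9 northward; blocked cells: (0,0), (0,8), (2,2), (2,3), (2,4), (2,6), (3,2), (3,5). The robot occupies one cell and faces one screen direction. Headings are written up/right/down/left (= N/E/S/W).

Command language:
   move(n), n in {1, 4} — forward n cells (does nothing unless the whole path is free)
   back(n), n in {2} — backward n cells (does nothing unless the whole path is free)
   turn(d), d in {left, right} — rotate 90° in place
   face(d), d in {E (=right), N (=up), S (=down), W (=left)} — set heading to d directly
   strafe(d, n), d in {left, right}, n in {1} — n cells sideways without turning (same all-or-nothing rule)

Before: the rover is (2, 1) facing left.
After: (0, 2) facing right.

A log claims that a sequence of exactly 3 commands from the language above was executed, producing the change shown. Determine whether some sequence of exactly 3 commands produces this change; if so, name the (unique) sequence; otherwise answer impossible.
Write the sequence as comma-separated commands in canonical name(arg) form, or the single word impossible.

face(E), back(2), strafe(left, 1)

key: position moved to (0,2) AND the heading swung to E — translation plus rotation needed
start: (2, 1) facing left
[1] after face(E): (2, 1) facing right
[2] after back(2): (0, 1) facing right
[3] after strafe(left, 1): (0, 2) facing right
no rival 3-sequence matches.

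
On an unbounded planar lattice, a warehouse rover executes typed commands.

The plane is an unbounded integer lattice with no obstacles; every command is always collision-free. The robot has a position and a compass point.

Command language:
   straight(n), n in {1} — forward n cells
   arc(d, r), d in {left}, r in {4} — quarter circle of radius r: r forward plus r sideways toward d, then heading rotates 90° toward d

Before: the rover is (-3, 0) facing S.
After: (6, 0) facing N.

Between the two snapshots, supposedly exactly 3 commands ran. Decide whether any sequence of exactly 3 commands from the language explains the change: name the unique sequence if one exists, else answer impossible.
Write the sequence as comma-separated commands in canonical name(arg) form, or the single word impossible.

key: position moved to (6,0) AND the heading swung to N — translation plus rotation needed
initial: (-3, 0) facing S
[1] after arc(left, 4): (1, -4) facing E
[2] after straight(1): (2, -4) facing E
[3] after arc(left, 4): (6, 0) facing N
uniquely the one of 8 3-step routes that fits.

arc(left, 4), straight(1), arc(left, 4)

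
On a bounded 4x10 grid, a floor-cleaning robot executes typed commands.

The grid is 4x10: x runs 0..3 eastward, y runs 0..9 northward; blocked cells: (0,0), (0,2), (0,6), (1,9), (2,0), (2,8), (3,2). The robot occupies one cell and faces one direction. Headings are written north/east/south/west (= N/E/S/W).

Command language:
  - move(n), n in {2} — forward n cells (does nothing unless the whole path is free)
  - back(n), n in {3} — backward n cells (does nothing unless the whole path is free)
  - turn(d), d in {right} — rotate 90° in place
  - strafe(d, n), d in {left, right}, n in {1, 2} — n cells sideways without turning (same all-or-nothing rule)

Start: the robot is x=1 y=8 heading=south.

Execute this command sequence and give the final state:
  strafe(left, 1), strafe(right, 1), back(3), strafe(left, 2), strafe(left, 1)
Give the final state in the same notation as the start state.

x=1 y=8 heading=south

start: x=1 y=8 heading=south
1. strafe(left, 1) → x=1 y=8 heading=south
2. strafe(right, 1) → x=0 y=8 heading=south
3. back(3) → x=0 y=8 heading=south
4. strafe(left, 2) → x=0 y=8 heading=south
5. strafe(left, 1) → x=1 y=8 heading=south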